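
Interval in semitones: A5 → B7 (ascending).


Step by step:
Absolute semitone position = octave×12 + chromatic position
A5: 5×12 + 9 = 69
B7: 7×12 + 11 = 95
Difference = 95 - 69 = 26
= 26 semitones


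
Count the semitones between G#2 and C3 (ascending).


Absolute semitone position = octave×12 + chromatic position
G#2: 2×12 + 8 = 32
C3: 3×12 + 0 = 36
Difference = 36 - 32 = 4
= 4 semitones


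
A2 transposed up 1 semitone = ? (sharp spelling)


Solution.
A2: chromatic position 9 in octave 2 → absolute = 2×12 + 9 = 33
Transpose up 1: 33 + 1 = 34
34 = 2×12 + 10 → A# in octave 2
Result = A#2


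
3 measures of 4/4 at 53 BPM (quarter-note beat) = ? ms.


Reasoning:
Quarter-note beat duration = 60000 / 53 ms
Beats per measure (4/4) = 4
One measure = 4 × 60000 / 53 = 240000 / 53 ms
3 measures = 3 × 240000 / 53 = 720000 / 53
= 13584.9 ms


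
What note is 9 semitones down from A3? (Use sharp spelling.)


A3: chromatic position 9 in octave 3 → absolute = 3×12 + 9 = 45
Transpose down 9: 45 - 9 = 36
36 = 3×12 + 0 → C in octave 3
Result = C3


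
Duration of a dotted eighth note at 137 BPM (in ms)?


One quarter-note beat = 60000 / BPM = 60000 / 137 ms
Dotted eighth note = 3/4 × quarter note
Duration = 3/4 × 60000 / 137 = 45000 / 137
= 328.5 ms


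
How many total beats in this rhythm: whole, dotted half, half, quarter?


Working:
Beat values:
  whole = 4 beats
  dotted half = 3 beats
  half = 2 beats
  quarter = 1 beat
Sum = 4 + 3 + 2 + 1
= 10 beats


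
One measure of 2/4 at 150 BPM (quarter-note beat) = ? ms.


Step by step:
Quarter-note beat duration = 60000 / 150 ms
Beats per measure (2/4) = 2
One measure = 2 × 60000 / 150 = 120000 / 150 ms
= 800.0 ms


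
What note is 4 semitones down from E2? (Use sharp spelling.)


Step by step:
E2: chromatic position 4 in octave 2 → absolute = 2×12 + 4 = 28
Transpose down 4: 28 - 4 = 24
24 = 2×12 + 0 → C in octave 2
Result = C2


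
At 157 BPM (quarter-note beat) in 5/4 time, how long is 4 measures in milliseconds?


Quarter-note beat duration = 60000 / 157 ms
Beats per measure (5/4) = 5
One measure = 5 × 60000 / 157 = 300000 / 157 ms
4 measures = 4 × 300000 / 157 = 1200000 / 157
= 7643.3 ms


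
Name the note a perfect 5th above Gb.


Step by step:
A 5th spans 5 letter names, so from G we land on D
A perfect 5th = 7 semitones above Gb
Spell D at that pitch: Db
= Db


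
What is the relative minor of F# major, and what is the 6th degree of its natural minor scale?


Reasoning:
The relative minor shares the major's key signature and starts on its 6th degree
6th degree = a major 6th above the tonic; a major 6th above F# is D#
→ relative minor of F# major is D# minor
D# natural minor scale: D# E# F# G# A# B C#
= D# minor; 6th degree = B


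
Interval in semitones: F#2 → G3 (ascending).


Absolute semitone position = octave×12 + chromatic position
F#2: 2×12 + 6 = 30
G3: 3×12 + 7 = 43
Difference = 43 - 30 = 13
= 13 semitones


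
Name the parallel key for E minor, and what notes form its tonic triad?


Reasoning:
Parallel keys share the same tonic but differ in mode
E minor → parallel is E major
Tonic triad of E major = E G# B
= E major; triad = E G# B


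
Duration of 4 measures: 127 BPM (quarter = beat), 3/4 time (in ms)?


Reasoning:
Quarter-note beat duration = 60000 / 127 ms
Beats per measure (3/4) = 3
One measure = 3 × 60000 / 127 = 180000 / 127 ms
4 measures = 4 × 180000 / 127 = 720000 / 127
= 5669.3 ms


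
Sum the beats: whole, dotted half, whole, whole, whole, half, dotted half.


Reasoning:
Beat values:
  whole = 4 beats
  dotted half = 3 beats
  whole = 4 beats
  whole = 4 beats
  whole = 4 beats
  half = 2 beats
  dotted half = 3 beats
Sum = 4 + 3 + 4 + 4 + 4 + 2 + 3
= 24 beats


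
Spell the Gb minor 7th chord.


Minor 7th chord = root + minor 3rd + perfect 5th + minor 7th
Seventh chords stack in thirds, so the letter names are G-B-D-F
Root: Gb
Minor 3rd above Gb: Bbb
Perfect 5th above Gb: Db
Minor 7th above Gb: Fb
Chord = Gb Bbb Db Fb


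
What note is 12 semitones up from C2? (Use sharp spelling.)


Reasoning:
C2: chromatic position 0 in octave 2 → absolute = 2×12 + 0 = 24
Transpose up 12: 24 + 12 = 36
36 = 3×12 + 0 → C in octave 3
Result = C3


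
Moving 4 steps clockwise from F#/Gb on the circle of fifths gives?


Each clockwise step on the circle of fifths moves up a perfect 5th
From F#/Gb: F#/Gb → Db → Ab → Eb → Bb
= Bb


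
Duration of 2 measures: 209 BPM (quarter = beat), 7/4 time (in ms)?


Quarter-note beat duration = 60000 / 209 ms
Beats per measure (7/4) = 7
One measure = 7 × 60000 / 209 = 420000 / 209 ms
2 measures = 2 × 420000 / 209 = 840000 / 209
= 4019.1 ms


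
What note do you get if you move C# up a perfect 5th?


Reasoning:
perfect 5th: 5 letter names, 7 semitones
Letter: C + 4 → G
Pitch: C# + 7 semitones, spelled as a G → G#
= G#


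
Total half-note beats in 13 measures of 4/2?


Time signature 4/2: the bottom number 2 means the half note gets one count
The top number 4 means 4 half-note beats per measure
Total = 4 × 13 measures
= 52 half-note beats


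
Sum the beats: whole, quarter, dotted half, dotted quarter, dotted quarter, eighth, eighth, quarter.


Step by step:
Beat values:
  whole = 4 beats
  quarter = 1 beat
  dotted half = 3 beats
  dotted quarter = 1.5 beats
  dotted quarter = 1.5 beats
  eighth = 0.5 beats
  eighth = 0.5 beats
  quarter = 1 beat
Sum = 4 + 1 + 3 + 1.5 + 1.5 + 0.5 + 0.5 + 1
= 13 beats


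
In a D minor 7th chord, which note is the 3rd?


Step by step:
Minor 7th chord = root + minor 3rd + perfect 5th + minor 7th
Seventh chords stack in thirds, so the letter names are D-F-A-C
Root: D
Minor 3rd above D: F
Perfect 5th above D: A
Minor 7th above D: C
The 3rd = F


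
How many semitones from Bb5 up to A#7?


Absolute semitone position = octave×12 + chromatic position
Bb5: 5×12 + 10 = 70
A#7: 7×12 + 10 = 94
Difference = 94 - 70 = 24
= 24 semitones


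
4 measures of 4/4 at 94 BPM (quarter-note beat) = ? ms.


Reasoning:
Quarter-note beat duration = 60000 / 94 ms
Beats per measure (4/4) = 4
One measure = 4 × 60000 / 94 = 240000 / 94 ms
4 measures = 4 × 240000 / 94 = 960000 / 94
= 10212.8 ms


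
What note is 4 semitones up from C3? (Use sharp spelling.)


Step by step:
C3: chromatic position 0 in octave 3 → absolute = 3×12 + 0 = 36
Transpose up 4: 36 + 4 = 40
40 = 3×12 + 4 → E in octave 3
Result = E3


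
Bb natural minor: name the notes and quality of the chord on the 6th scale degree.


Let's work it out.
Bb natural minor scale: Bb C Db Eb F Gb Ab
Diatonic triad on degree 6 stacks scale notes 6, 1, 3: Gb Bb Db
Gb→Bb = 4 semitones; Gb→Db = 7 semitones → major triad
= Gb Bb Db (major)


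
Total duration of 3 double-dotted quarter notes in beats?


Base quarter note = 1 beat
Dot 1 adds half the previous value: +1/2
Dot 2 adds half the previous value: +1/4
One double-dotted quarter = 1 + 1/2 + 1/4 = 7/4
3 of them = 3 × 7/4 = 21/4
= 21/4 beats


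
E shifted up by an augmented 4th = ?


augmented 4th: 4 letter names, 6 semitones
Letter: E + 3 → A
Pitch: E + 6 semitones, spelled as an A → A#
= A#


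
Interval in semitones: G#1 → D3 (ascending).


Solution.
Absolute semitone position = octave×12 + chromatic position
G#1: 1×12 + 8 = 20
D3: 3×12 + 2 = 38
Difference = 38 - 20 = 18
= 18 semitones


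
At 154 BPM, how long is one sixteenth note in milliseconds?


Solution.
One quarter-note beat = 60000 / BPM = 60000 / 154 ms
Sixteenth note = 1/4 × quarter note
Duration = 1/4 × 60000 / 154 = 15000 / 154
= 97.4 ms


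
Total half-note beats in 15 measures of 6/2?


Let's work it out.
Time signature 6/2: the bottom number 2 means the half note gets one count
The top number 6 means 6 half-note beats per measure
Total = 6 × 15 measures
= 90 half-note beats


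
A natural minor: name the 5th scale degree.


Let's work it out.
Natural minor scale pattern: W-H-W-W-H-W-W (2-1-2-2-1-2-2 semitones)
Starting from A:
  A + 2 semitones → B
  B + 1 semitone → C
  C + 2 semitones → D
  D + 2 semitones → E
  E + 1 semitone → F
  F + 2 semitones → G
  G + 2 semitones → A
Scale: A B C D E F G
Degree 5 = E


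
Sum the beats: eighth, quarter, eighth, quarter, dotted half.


Solution.
Beat values:
  eighth = 0.5 beats
  quarter = 1 beat
  eighth = 0.5 beats
  quarter = 1 beat
  dotted half = 3 beats
Sum = 0.5 + 1 + 0.5 + 1 + 3
= 6 beats


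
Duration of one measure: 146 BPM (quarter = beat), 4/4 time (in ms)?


Step by step:
Quarter-note beat duration = 60000 / 146 ms
Beats per measure (4/4) = 4
One measure = 4 × 60000 / 146 = 240000 / 146 ms
= 1643.8 ms


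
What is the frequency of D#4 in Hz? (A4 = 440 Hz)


Step by step:
f = 440 × 2^(n/12) where n = semitones from A4
D#4: -6 semitones from A4
f = 440 × 2^(-6/12)
f = 311.13 Hz


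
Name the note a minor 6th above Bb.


Let's work it out.
A 6th spans 6 letter names, so from B we land on G
A minor 6th = 8 semitones above Bb
Spell G at that pitch: Gb
= Gb


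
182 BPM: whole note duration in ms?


Solution.
One quarter-note beat = 60000 / BPM = 60000 / 182 ms
Whole note = 4 × quarter note
Duration = 4 × 60000 / 182 = 240000 / 182
= 1318.7 ms


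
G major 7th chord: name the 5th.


Major 7th chord = root + major 3rd + perfect 5th + major 7th
Seventh chords stack in thirds, so the letter names are G-B-D-F
Root: G
Major 3rd above G: B
Perfect 5th above G: D
Major 7th above G: F#
The 5th = D


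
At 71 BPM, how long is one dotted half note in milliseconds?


Solution.
One quarter-note beat = 60000 / BPM = 60000 / 71 ms
Dotted half note = 3 × quarter note
Duration = 3 × 60000 / 71 = 180000 / 71
= 2535.2 ms


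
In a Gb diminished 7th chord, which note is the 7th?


Let's work it out.
Diminished 7th chord = root + minor 3rd + diminished 5th + diminished 7th
Seventh chords stack in thirds, so the letter names are G-B-D-F
Root: Gb
Minor 3rd above Gb: Bbb
Diminished 5th above Gb: Dbb
Diminished 7th above Gb: Fbb
The 7th = Fbb


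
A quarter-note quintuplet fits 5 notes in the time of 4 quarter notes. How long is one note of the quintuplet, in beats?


Quintuplet: 5 notes occupy the space of 4 quarter notes
Space = 4 × 1 = 4 beats
Each quintuplet note = 4 / 5 = 4/5 beats
= 4/5 beats


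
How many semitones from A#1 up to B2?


Working:
Absolute semitone position = octave×12 + chromatic position
A#1: 1×12 + 10 = 22
B2: 2×12 + 11 = 35
Difference = 35 - 22 = 13
= 13 semitones


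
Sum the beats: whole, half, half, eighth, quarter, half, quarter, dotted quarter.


Beat values:
  whole = 4 beats
  half = 2 beats
  half = 2 beats
  eighth = 0.5 beats
  quarter = 1 beat
  half = 2 beats
  quarter = 1 beat
  dotted quarter = 1.5 beats
Sum = 4 + 2 + 2 + 0.5 + 1 + 2 + 1 + 1.5
= 14 beats


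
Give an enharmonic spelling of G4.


Working:
Enharmonic notes sound the same pitch but are spelled with different letter names
G and Abb name the same pitch class
= Abb4


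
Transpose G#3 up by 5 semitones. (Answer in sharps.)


G#3: chromatic position 8 in octave 3 → absolute = 3×12 + 8 = 44
Transpose up 5: 44 + 5 = 49
49 = 4×12 + 1 → C# in octave 4
Result = C#4


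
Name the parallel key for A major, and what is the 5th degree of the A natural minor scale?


Parallel keys share the same tonic but differ in mode
A major → parallel is A minor
A natural minor scale: A B C D E F G
= A minor; 5th degree = E


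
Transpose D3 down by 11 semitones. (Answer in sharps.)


Reasoning:
D3: chromatic position 2 in octave 3 → absolute = 3×12 + 2 = 38
Transpose down 11: 38 - 11 = 27
27 = 2×12 + 3 → D# in octave 2
Result = D#2


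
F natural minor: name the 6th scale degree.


Natural minor scale pattern: W-H-W-W-H-W-W (2-1-2-2-1-2-2 semitones)
Starting from F:
  F + 2 semitones → G
  G + 1 semitone → Ab
  Ab + 2 semitones → Bb
  Bb + 2 semitones → C
  C + 1 semitone → Db
  Db + 2 semitones → Eb
  Eb + 2 semitones → F
Scale: F G Ab Bb C Db Eb
Degree 6 = Db


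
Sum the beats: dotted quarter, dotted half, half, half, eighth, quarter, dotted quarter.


Reasoning:
Beat values:
  dotted quarter = 1.5 beats
  dotted half = 3 beats
  half = 2 beats
  half = 2 beats
  eighth = 0.5 beats
  quarter = 1 beat
  dotted quarter = 1.5 beats
Sum = 1.5 + 3 + 2 + 2 + 0.5 + 1 + 1.5
= 11.5 beats


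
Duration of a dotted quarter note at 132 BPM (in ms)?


Reasoning:
One quarter-note beat = 60000 / BPM = 60000 / 132 ms
Dotted quarter note = 3/2 × quarter note
Duration = 3/2 × 60000 / 132 = 90000 / 132
= 681.8 ms


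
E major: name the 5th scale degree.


Solution.
Major scale pattern: W-W-H-W-W-W-H (2-2-1-2-2-2-1 semitones)
Starting from E:
  E + 2 semitones → F#
  F# + 2 semitones → G#
  G# + 1 semitone → A
  A + 2 semitones → B
  B + 2 semitones → C#
  C# + 2 semitones → D#
  D# + 1 semitone → E
Scale: E F# G# A B C# D#
Degree 5 = B


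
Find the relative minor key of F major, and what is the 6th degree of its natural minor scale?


The relative minor shares the major's key signature and starts on its 6th degree
6th degree = a major 6th above the tonic; a major 6th above F is D
→ relative minor of F major is D minor
D natural minor scale: D E F G A Bb C
= D minor; 6th degree = Bb


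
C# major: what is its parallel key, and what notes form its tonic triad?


Let's work it out.
Parallel keys share the same tonic but differ in mode
C# major → parallel is C# minor
Tonic triad of C# minor = C# E G#
= C# minor; triad = C# E G#


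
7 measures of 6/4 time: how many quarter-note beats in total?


Time signature 6/4: the bottom number 4 means the quarter note gets one count
The top number 6 means 6 quarter-note beats per measure
Total = 6 × 7 measures
= 42 quarter-note beats


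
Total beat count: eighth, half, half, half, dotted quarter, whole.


Let's work it out.
Beat values:
  eighth = 0.5 beats
  half = 2 beats
  half = 2 beats
  half = 2 beats
  dotted quarter = 1.5 beats
  whole = 4 beats
Sum = 0.5 + 2 + 2 + 2 + 1.5 + 4
= 12 beats


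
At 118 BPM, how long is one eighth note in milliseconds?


Solution.
One quarter-note beat = 60000 / BPM = 60000 / 118 ms
Eighth note = 1/2 × quarter note
Duration = 1/2 × 60000 / 118 = 30000 / 118
= 254.2 ms


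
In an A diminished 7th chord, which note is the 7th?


Solution.
Diminished 7th chord = root + minor 3rd + diminished 5th + diminished 7th
Seventh chords stack in thirds, so the letter names are A-C-E-G
Root: A
Minor 3rd above A: C
Diminished 5th above A: Eb
Diminished 7th above A: Gb
The 7th = Gb


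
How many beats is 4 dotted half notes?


Let's work it out.
Base half note = 2 beats
Dot 1 adds half the previous value: +1
One dotted half = 2 + 1 = 3
4 of them = 4 × 3 = 12
= 12 beats


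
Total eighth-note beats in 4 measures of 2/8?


Reasoning:
Time signature 2/8: the bottom number 8 means the eighth note gets one count
The top number 2 means 2 eighth-note beats per measure
Total = 2 × 4 measures
= 8 eighth-note beats


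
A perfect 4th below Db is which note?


A 4th spans 4 letter names, so from D we land on A
A perfect 4th = 5 semitones below Db
Spell A at that pitch: Ab
= Ab


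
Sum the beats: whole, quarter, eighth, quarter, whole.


Let's work it out.
Beat values:
  whole = 4 beats
  quarter = 1 beat
  eighth = 0.5 beats
  quarter = 1 beat
  whole = 4 beats
Sum = 4 + 1 + 0.5 + 1 + 4
= 10.5 beats


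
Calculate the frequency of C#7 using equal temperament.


Reasoning:
f = 440 × 2^(n/12) where n = semitones from A4
C#7: 28 semitones from A4
f = 440 × 2^(28/12)
f = 2217.46 Hz


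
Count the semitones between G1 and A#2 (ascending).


Step by step:
Absolute semitone position = octave×12 + chromatic position
G1: 1×12 + 7 = 19
A#2: 2×12 + 10 = 34
Difference = 34 - 19 = 15
= 15 semitones


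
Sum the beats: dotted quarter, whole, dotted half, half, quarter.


Working:
Beat values:
  dotted quarter = 1.5 beats
  whole = 4 beats
  dotted half = 3 beats
  half = 2 beats
  quarter = 1 beat
Sum = 1.5 + 4 + 3 + 2 + 1
= 11.5 beats


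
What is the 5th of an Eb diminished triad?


Solution.
Diminished triad = root + minor 3rd (3 semitones) + diminished 5th (6 semitones)
A triad on Eb stacks thirds, so the chord tones use letter names E-G-B
Root: Eb
Minor 3rd above Eb: Gb
Diminished 5th above Eb: Bbb
The 5th = Bbb


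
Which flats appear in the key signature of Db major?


Reasoning:
Flat major keys: C(0), F(1), Bb(2), Eb(3), Ab(4), Db(5), Gb(6), Cb(7)
Db major has 5 flats
Order of flats: Bb Eb Ab Db Gb Cb Fb → first 5: Bb, Eb, Ab, Db, Gb
= Bb, Eb, Ab, Db, Gb


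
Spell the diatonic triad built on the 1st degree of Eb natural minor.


Step by step:
Eb natural minor scale: Eb F Gb Ab Bb Cb Db
Diatonic triad on degree 1 stacks scale notes 1, 3, 5: Eb Gb Bb
Eb→Gb = 3 semitones; Eb→Bb = 7 semitones → minor triad
= Eb Gb Bb (minor)


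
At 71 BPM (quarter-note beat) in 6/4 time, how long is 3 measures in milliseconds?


Solution.
Quarter-note beat duration = 60000 / 71 ms
Beats per measure (6/4) = 6
One measure = 6 × 60000 / 71 = 360000 / 71 ms
3 measures = 3 × 360000 / 71 = 1080000 / 71
= 15211.3 ms


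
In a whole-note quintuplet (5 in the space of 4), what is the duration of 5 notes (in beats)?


Quintuplet: 5 notes occupy the space of 4 whole notes
Space = 4 × 4 = 16 beats
Each quintuplet note = 16 / 5 = 16/5 beats
5 notes = 5 × 16/5 = 16
= 16 beats


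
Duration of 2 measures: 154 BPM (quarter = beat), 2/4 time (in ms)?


Quarter-note beat duration = 60000 / 154 ms
Beats per measure (2/4) = 2
One measure = 2 × 60000 / 154 = 120000 / 154 ms
2 measures = 2 × 120000 / 154 = 240000 / 154
= 1558.4 ms


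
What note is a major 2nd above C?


Step by step:
A 2nd spans 2 letter names, so from C we land on D
A major 2nd = 2 semitones above C
Spell D at that pitch: D
= D


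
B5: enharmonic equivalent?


Step by step:
Enharmonic notes sound the same pitch but are spelled with different letter names
B and Cb name the same pitch class
Octave numbers change at C, so B5 = Cb6
= Cb6


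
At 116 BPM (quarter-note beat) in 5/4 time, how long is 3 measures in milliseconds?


Quarter-note beat duration = 60000 / 116 ms
Beats per measure (5/4) = 5
One measure = 5 × 60000 / 116 = 300000 / 116 ms
3 measures = 3 × 300000 / 116 = 900000 / 116
= 7758.6 ms


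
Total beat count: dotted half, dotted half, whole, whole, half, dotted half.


Solution.
Beat values:
  dotted half = 3 beats
  dotted half = 3 beats
  whole = 4 beats
  whole = 4 beats
  half = 2 beats
  dotted half = 3 beats
Sum = 3 + 3 + 4 + 4 + 2 + 3
= 19 beats


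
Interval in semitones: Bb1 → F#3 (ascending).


Step by step:
Absolute semitone position = octave×12 + chromatic position
Bb1: 1×12 + 10 = 22
F#3: 3×12 + 6 = 42
Difference = 42 - 22 = 20
= 20 semitones


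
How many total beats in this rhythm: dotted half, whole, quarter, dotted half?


Let's work it out.
Beat values:
  dotted half = 3 beats
  whole = 4 beats
  quarter = 1 beat
  dotted half = 3 beats
Sum = 3 + 4 + 1 + 3
= 11 beats


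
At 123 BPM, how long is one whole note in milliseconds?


One quarter-note beat = 60000 / BPM = 60000 / 123 ms
Whole note = 4 × quarter note
Duration = 4 × 60000 / 123 = 240000 / 123
= 1951.2 ms


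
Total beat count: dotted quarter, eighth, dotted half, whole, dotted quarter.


Step by step:
Beat values:
  dotted quarter = 1.5 beats
  eighth = 0.5 beats
  dotted half = 3 beats
  whole = 4 beats
  dotted quarter = 1.5 beats
Sum = 1.5 + 0.5 + 3 + 4 + 1.5
= 10.5 beats


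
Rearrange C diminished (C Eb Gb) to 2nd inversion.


Step by step:
Root position: C Eb Gb
2nd inversion: move root and 3rd up an octave
Bass note: Gb
Notes (bottom to top) = Gb C Eb


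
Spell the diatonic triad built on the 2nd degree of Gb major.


Solution.
Gb major scale: Gb Ab Bb Cb Db Eb F
Diatonic triad on degree 2 stacks scale notes 2, 4, 6: Ab Cb Eb
Ab→Cb = 3 semitones; Ab→Eb = 7 semitones → minor triad
= Ab Cb Eb (minor)


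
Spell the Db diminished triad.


Solution.
Diminished triad = root + minor 3rd (3 semitones) + diminished 5th (6 semitones)
A triad on Db stacks thirds, so the chord tones use letter names D-F-A
Root: Db
Minor 3rd above Db: Fb
Diminished 5th above Db: Abb
Chord = Db Fb Abb


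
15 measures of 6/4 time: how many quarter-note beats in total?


Let's work it out.
Time signature 6/4: the bottom number 4 means the quarter note gets one count
The top number 6 means 6 quarter-note beats per measure
Total = 6 × 15 measures
= 90 quarter-note beats


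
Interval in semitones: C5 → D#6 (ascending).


Solution.
Absolute semitone position = octave×12 + chromatic position
C5: 5×12 + 0 = 60
D#6: 6×12 + 3 = 75
Difference = 75 - 60 = 15
= 15 semitones


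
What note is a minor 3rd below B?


Step by step:
A 3rd spans 3 letter names, so from B we land on G
A minor 3rd = 3 semitones below B
Spell G at that pitch: G#
= G#


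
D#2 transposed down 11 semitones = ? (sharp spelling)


Solution.
D#2: chromatic position 3 in octave 2 → absolute = 2×12 + 3 = 27
Transpose down 11: 27 - 11 = 16
16 = 1×12 + 4 → E in octave 1
Result = E1


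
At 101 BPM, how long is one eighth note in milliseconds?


One quarter-note beat = 60000 / BPM = 60000 / 101 ms
Eighth note = 1/2 × quarter note
Duration = 1/2 × 60000 / 101 = 30000 / 101
= 297.0 ms


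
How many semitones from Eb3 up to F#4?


Working:
Absolute semitone position = octave×12 + chromatic position
Eb3: 3×12 + 3 = 39
F#4: 4×12 + 6 = 54
Difference = 54 - 39 = 15
= 15 semitones


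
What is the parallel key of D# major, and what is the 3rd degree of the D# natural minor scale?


Step by step:
Parallel keys share the same tonic but differ in mode
D# major → parallel is D# minor
D# natural minor scale: D# E# F# G# A# B C#
= D# minor; 3rd degree = F#


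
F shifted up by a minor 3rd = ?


Step by step:
minor 3rd: 3 letter names, 3 semitones
Letter: F + 2 → A
Pitch: F + 3 semitones, spelled as an A → Ab
= Ab


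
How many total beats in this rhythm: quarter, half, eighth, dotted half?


Working:
Beat values:
  quarter = 1 beat
  half = 2 beats
  eighth = 0.5 beats
  dotted half = 3 beats
Sum = 1 + 2 + 0.5 + 3
= 6.5 beats


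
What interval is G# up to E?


Step by step:
Letter names: G → E spans 6 letter names → a 6th
Semitones: G# → E = 8 half-steps
A 6th of 8 semitones is a minor 6th
= minor 6th


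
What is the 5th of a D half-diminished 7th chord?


Working:
Half-diminished 7th chord = root + minor 3rd + diminished 5th + minor 7th
Seventh chords stack in thirds, so the letter names are D-F-A-C
Root: D
Minor 3rd above D: F
Diminished 5th above D: Ab
Minor 7th above D: C
The 5th = Ab


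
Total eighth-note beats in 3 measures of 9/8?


Working:
Time signature 9/8: the bottom number 8 means the eighth note gets one count
The top number 9 means 9 eighth-note beats per measure
Total = 9 × 3 measures
= 27 eighth-note beats


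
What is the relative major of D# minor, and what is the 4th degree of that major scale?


The relative major shares the key signature and is a minor 3rd above the minor tonic
A minor 3rd above D# is F#
→ relative major of D# minor is F# major
F# major scale: F# G# A# B C# D# E#
= F# major; 4th degree = B


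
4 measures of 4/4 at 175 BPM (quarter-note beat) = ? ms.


Reasoning:
Quarter-note beat duration = 60000 / 175 ms
Beats per measure (4/4) = 4
One measure = 4 × 60000 / 175 = 240000 / 175 ms
4 measures = 4 × 240000 / 175 = 960000 / 175
= 5485.7 ms


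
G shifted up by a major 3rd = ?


major 3rd: 3 letter names, 4 semitones
Letter: G + 2 → B
Pitch: G + 4 semitones, spelled as a B → B
= B


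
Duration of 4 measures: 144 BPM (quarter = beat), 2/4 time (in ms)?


Step by step:
Quarter-note beat duration = 60000 / 144 ms
Beats per measure (2/4) = 2
One measure = 2 × 60000 / 144 = 120000 / 144 ms
4 measures = 4 × 120000 / 144 = 480000 / 144
= 3333.3 ms


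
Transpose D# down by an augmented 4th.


augmented 4th: 4 letter names, 6 semitones
Letter: D - 3 → A
Pitch: D# - 6 semitones, spelled as an A → A
= A


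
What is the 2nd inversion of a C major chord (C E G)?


Solution.
Root position: C E G
2nd inversion: move root and 3rd up an octave
Bass note: G
Notes (bottom to top) = G C E


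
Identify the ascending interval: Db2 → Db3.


Working:
Letter names: D → D spans 8 letter names → an octave
Semitones: Db2 → Db3 = 12 half-steps
An octave of 12 semitones is a perfect octave
= perfect octave


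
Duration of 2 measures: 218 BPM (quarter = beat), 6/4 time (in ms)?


Quarter-note beat duration = 60000 / 218 ms
Beats per measure (6/4) = 6
One measure = 6 × 60000 / 218 = 360000 / 218 ms
2 measures = 2 × 360000 / 218 = 720000 / 218
= 3302.8 ms


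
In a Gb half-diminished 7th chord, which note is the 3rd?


Working:
Half-diminished 7th chord = root + minor 3rd + diminished 5th + minor 7th
Seventh chords stack in thirds, so the letter names are G-B-D-F
Root: Gb
Minor 3rd above Gb: Bbb
Diminished 5th above Gb: Dbb
Minor 7th above Gb: Fb
The 3rd = Bbb


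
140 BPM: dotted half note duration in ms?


Working:
One quarter-note beat = 60000 / BPM = 60000 / 140 ms
Dotted half note = 3 × quarter note
Duration = 3 × 60000 / 140 = 180000 / 140
= 1285.7 ms


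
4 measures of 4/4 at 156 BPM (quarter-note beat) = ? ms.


Solution.
Quarter-note beat duration = 60000 / 156 ms
Beats per measure (4/4) = 4
One measure = 4 × 60000 / 156 = 240000 / 156 ms
4 measures = 4 × 240000 / 156 = 960000 / 156
= 6153.8 ms


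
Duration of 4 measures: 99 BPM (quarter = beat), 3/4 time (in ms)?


Quarter-note beat duration = 60000 / 99 ms
Beats per measure (3/4) = 3
One measure = 3 × 60000 / 99 = 180000 / 99 ms
4 measures = 4 × 180000 / 99 = 720000 / 99
= 7272.7 ms


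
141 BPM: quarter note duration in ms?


One quarter-note beat = 60000 / BPM = 60000 / 141 ms
Duration = 60000 / 141
= 425.5 ms


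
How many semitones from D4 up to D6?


Solution.
Absolute semitone position = octave×12 + chromatic position
D4: 4×12 + 2 = 50
D6: 6×12 + 2 = 74
Difference = 74 - 50 = 24
= 24 semitones


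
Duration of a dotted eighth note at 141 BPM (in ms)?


Solution.
One quarter-note beat = 60000 / BPM = 60000 / 141 ms
Dotted eighth note = 3/4 × quarter note
Duration = 3/4 × 60000 / 141 = 45000 / 141
= 319.1 ms


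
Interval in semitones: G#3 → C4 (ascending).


Step by step:
Absolute semitone position = octave×12 + chromatic position
G#3: 3×12 + 8 = 44
C4: 4×12 + 0 = 48
Difference = 48 - 44 = 4
= 4 semitones


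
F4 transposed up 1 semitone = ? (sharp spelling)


F4: chromatic position 5 in octave 4 → absolute = 4×12 + 5 = 53
Transpose up 1: 53 + 1 = 54
54 = 4×12 + 6 → F# in octave 4
Result = F#4


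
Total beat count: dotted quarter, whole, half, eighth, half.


Reasoning:
Beat values:
  dotted quarter = 1.5 beats
  whole = 4 beats
  half = 2 beats
  eighth = 0.5 beats
  half = 2 beats
Sum = 1.5 + 4 + 2 + 0.5 + 2
= 10 beats


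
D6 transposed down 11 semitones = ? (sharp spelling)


Let's work it out.
D6: chromatic position 2 in octave 6 → absolute = 6×12 + 2 = 74
Transpose down 11: 74 - 11 = 63
63 = 5×12 + 3 → D# in octave 5
Result = D#5


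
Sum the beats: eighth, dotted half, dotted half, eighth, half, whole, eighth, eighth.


Reasoning:
Beat values:
  eighth = 0.5 beats
  dotted half = 3 beats
  dotted half = 3 beats
  eighth = 0.5 beats
  half = 2 beats
  whole = 4 beats
  eighth = 0.5 beats
  eighth = 0.5 beats
Sum = 0.5 + 3 + 3 + 0.5 + 2 + 4 + 0.5 + 0.5
= 14 beats


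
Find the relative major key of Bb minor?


Step by step:
The relative major shares the key signature and is a minor 3rd above the minor tonic
A minor 3rd above Bb is Db
→ relative major of Bb minor is Db major
= Db major


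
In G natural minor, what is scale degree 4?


Solution.
Natural minor scale pattern: W-H-W-W-H-W-W (2-1-2-2-1-2-2 semitones)
Starting from G:
  G + 2 semitones → A
  A + 1 semitone → Bb
  Bb + 2 semitones → C
  C + 2 semitones → D
  D + 1 semitone → Eb
  Eb + 2 semitones → F
  F + 2 semitones → G
Scale: G A Bb C D Eb F
Degree 4 = C


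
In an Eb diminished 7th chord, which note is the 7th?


Working:
Diminished 7th chord = root + minor 3rd + diminished 5th + diminished 7th
Seventh chords stack in thirds, so the letter names are E-G-B-D
Root: Eb
Minor 3rd above Eb: Gb
Diminished 5th above Eb: Bbb
Diminished 7th above Eb: Dbb
The 7th = Dbb


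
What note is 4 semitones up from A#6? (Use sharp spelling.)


A#6: chromatic position 10 in octave 6 → absolute = 6×12 + 10 = 82
Transpose up 4: 82 + 4 = 86
86 = 7×12 + 2 → D in octave 7
Result = D7


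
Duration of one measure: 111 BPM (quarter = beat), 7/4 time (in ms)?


Quarter-note beat duration = 60000 / 111 ms
Beats per measure (7/4) = 7
One measure = 7 × 60000 / 111 = 420000 / 111 ms
= 3783.8 ms


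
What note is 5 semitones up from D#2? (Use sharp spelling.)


Solution.
D#2: chromatic position 3 in octave 2 → absolute = 2×12 + 3 = 27
Transpose up 5: 27 + 5 = 32
32 = 2×12 + 8 → G# in octave 2
Result = G#2


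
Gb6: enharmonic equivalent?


Step by step:
Enharmonic notes sound the same pitch but are spelled with different letter names
Gb and F# name the same pitch class
= F#6


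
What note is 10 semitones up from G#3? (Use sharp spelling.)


Step by step:
G#3: chromatic position 8 in octave 3 → absolute = 3×12 + 8 = 44
Transpose up 10: 44 + 10 = 54
54 = 4×12 + 6 → F# in octave 4
Result = F#4


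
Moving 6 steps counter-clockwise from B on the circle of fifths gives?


Each counter-clockwise step moves down a perfect 5th (= up a perfect 4th)
From B: B → E → A → D → G → C → F
= F


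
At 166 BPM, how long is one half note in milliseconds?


Reasoning:
One quarter-note beat = 60000 / BPM = 60000 / 166 ms
Half note = 2 × quarter note
Duration = 2 × 60000 / 166 = 120000 / 166
= 722.9 ms


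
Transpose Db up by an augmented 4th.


Let's work it out.
augmented 4th: 4 letter names, 6 semitones
Letter: D + 3 → G
Pitch: Db + 6 semitones, spelled as a G → G
= G


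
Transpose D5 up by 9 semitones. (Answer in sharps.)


D5: chromatic position 2 in octave 5 → absolute = 5×12 + 2 = 62
Transpose up 9: 62 + 9 = 71
71 = 5×12 + 11 → B in octave 5
Result = B5


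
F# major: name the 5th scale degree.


Working:
Major scale pattern: W-W-H-W-W-W-H (2-2-1-2-2-2-1 semitones)
Starting from F#:
  F# + 2 semitones → G#
  G# + 2 semitones → A#
  A# + 1 semitone → B
  B + 2 semitones → C#
  C# + 2 semitones → D#
  D# + 2 semitones → E#
  E# + 1 semitone → F#
Scale: F# G# A# B C# D# E#
Degree 5 = C#


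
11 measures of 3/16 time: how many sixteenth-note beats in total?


Let's work it out.
Time signature 3/16: the bottom number 16 means the sixteenth note gets one count
The top number 3 means 3 sixteenth-note beats per measure
Total = 3 × 11 measures
= 33 sixteenth-note beats


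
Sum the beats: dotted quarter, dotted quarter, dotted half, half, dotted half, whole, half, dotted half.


Step by step:
Beat values:
  dotted quarter = 1.5 beats
  dotted quarter = 1.5 beats
  dotted half = 3 beats
  half = 2 beats
  dotted half = 3 beats
  whole = 4 beats
  half = 2 beats
  dotted half = 3 beats
Sum = 1.5 + 1.5 + 3 + 2 + 3 + 4 + 2 + 3
= 20 beats


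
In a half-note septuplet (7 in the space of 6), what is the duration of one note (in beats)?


Septuplet: 7 notes occupy the space of 6 half notes
Space = 6 × 2 = 12 beats
Each septuplet note = 12 / 7 = 12/7 beats
= 12/7 beats


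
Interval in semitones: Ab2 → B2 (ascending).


Let's work it out.
Absolute semitone position = octave×12 + chromatic position
Ab2: 2×12 + 8 = 32
B2: 2×12 + 11 = 35
Difference = 35 - 32 = 3
= 3 semitones


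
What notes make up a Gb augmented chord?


Let's work it out.
Augmented triad = root + major 3rd (4 semitones) + augmented 5th (8 semitones)
A triad on Gb stacks thirds, so the chord tones use letter names G-B-D
Root: Gb
Major 3rd above Gb: Bb
Augmented 5th above Gb: D
Chord = Gb Bb D


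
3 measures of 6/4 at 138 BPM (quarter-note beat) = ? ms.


Working:
Quarter-note beat duration = 60000 / 138 ms
Beats per measure (6/4) = 6
One measure = 6 × 60000 / 138 = 360000 / 138 ms
3 measures = 3 × 360000 / 138 = 1080000 / 138
= 7826.1 ms


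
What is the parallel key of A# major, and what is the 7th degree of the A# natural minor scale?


Parallel keys share the same tonic but differ in mode
A# major → parallel is A# minor
A# natural minor scale: A# B# C# D# E# F# G#
= A# minor; 7th degree = G#


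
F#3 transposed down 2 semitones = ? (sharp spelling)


Let's work it out.
F#3: chromatic position 6 in octave 3 → absolute = 3×12 + 6 = 42
Transpose down 2: 42 - 2 = 40
40 = 3×12 + 4 → E in octave 3
Result = E3


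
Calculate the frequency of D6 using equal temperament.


Let's work it out.
f = 440 × 2^(n/12) where n = semitones from A4
D6: 17 semitones from A4
f = 440 × 2^(17/12)
f = 1174.66 Hz


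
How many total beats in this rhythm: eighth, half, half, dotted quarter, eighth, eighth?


Beat values:
  eighth = 0.5 beats
  half = 2 beats
  half = 2 beats
  dotted quarter = 1.5 beats
  eighth = 0.5 beats
  eighth = 0.5 beats
Sum = 0.5 + 2 + 2 + 1.5 + 0.5 + 0.5
= 7 beats


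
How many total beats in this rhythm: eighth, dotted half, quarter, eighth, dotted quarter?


Let's work it out.
Beat values:
  eighth = 0.5 beats
  dotted half = 3 beats
  quarter = 1 beat
  eighth = 0.5 beats
  dotted quarter = 1.5 beats
Sum = 0.5 + 3 + 1 + 0.5 + 1.5
= 6.5 beats


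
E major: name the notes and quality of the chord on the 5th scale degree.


Solution.
E major scale: E F# G# A B C# D#
Diatonic triad on degree 5 stacks scale notes 5, 7, 2: B D# F#
B→D# = 4 semitones; B→F# = 7 semitones → major triad
= B D# F# (major)


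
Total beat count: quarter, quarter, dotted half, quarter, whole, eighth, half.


Let's work it out.
Beat values:
  quarter = 1 beat
  quarter = 1 beat
  dotted half = 3 beats
  quarter = 1 beat
  whole = 4 beats
  eighth = 0.5 beats
  half = 2 beats
Sum = 1 + 1 + 3 + 1 + 4 + 0.5 + 2
= 12.5 beats


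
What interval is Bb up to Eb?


Let's work it out.
Letter names: B → E spans 4 letter names → a 4th
Semitones: Bb → Eb = 5 half-steps
A 4th of 5 semitones is a perfect 4th
= perfect 4th


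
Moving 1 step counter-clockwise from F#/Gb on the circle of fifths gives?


Reasoning:
Each counter-clockwise step moves down a perfect 5th (= up a perfect 4th)
From F#/Gb: F#/Gb → B
= B


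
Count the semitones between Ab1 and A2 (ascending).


Let's work it out.
Absolute semitone position = octave×12 + chromatic position
Ab1: 1×12 + 8 = 20
A2: 2×12 + 9 = 33
Difference = 33 - 20 = 13
= 13 semitones


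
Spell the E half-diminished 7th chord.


Half-diminished 7th chord = root + minor 3rd + diminished 5th + minor 7th
Seventh chords stack in thirds, so the letter names are E-G-B-D
Root: E
Minor 3rd above E: G
Diminished 5th above E: Bb
Minor 7th above E: D
Chord = E G Bb D


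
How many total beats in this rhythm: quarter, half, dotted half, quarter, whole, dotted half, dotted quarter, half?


Step by step:
Beat values:
  quarter = 1 beat
  half = 2 beats
  dotted half = 3 beats
  quarter = 1 beat
  whole = 4 beats
  dotted half = 3 beats
  dotted quarter = 1.5 beats
  half = 2 beats
Sum = 1 + 2 + 3 + 1 + 4 + 3 + 1.5 + 2
= 17.5 beats


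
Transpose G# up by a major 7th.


Reasoning:
major 7th: 7 letter names, 11 semitones
Letter: G + 6 → F
Pitch: G# + 11 semitones, spelled as an F → F##
= F##


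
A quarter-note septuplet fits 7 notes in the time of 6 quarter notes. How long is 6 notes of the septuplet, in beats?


Working:
Septuplet: 7 notes occupy the space of 6 quarter notes
Space = 6 × 1 = 6 beats
Each septuplet note = 6 / 7 = 6/7 beats
6 notes = 6 × 6/7 = 36/7
= 36/7 beats


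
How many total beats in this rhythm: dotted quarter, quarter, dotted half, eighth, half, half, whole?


Working:
Beat values:
  dotted quarter = 1.5 beats
  quarter = 1 beat
  dotted half = 3 beats
  eighth = 0.5 beats
  half = 2 beats
  half = 2 beats
  whole = 4 beats
Sum = 1.5 + 1 + 3 + 0.5 + 2 + 2 + 4
= 14 beats


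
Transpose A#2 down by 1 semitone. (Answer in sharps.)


Working:
A#2: chromatic position 10 in octave 2 → absolute = 2×12 + 10 = 34
Transpose down 1: 34 - 1 = 33
33 = 2×12 + 9 → A in octave 2
Result = A2


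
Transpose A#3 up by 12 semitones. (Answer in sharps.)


Step by step:
A#3: chromatic position 10 in octave 3 → absolute = 3×12 + 10 = 46
Transpose up 12: 46 + 12 = 58
58 = 4×12 + 10 → A# in octave 4
Result = A#4


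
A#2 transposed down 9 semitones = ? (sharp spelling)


Working:
A#2: chromatic position 10 in octave 2 → absolute = 2×12 + 10 = 34
Transpose down 9: 34 - 9 = 25
25 = 2×12 + 1 → C# in octave 2
Result = C#2


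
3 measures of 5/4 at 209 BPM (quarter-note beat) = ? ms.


Quarter-note beat duration = 60000 / 209 ms
Beats per measure (5/4) = 5
One measure = 5 × 60000 / 209 = 300000 / 209 ms
3 measures = 3 × 300000 / 209 = 900000 / 209
= 4306.2 ms


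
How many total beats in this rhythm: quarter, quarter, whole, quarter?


Working:
Beat values:
  quarter = 1 beat
  quarter = 1 beat
  whole = 4 beats
  quarter = 1 beat
Sum = 1 + 1 + 4 + 1
= 7 beats


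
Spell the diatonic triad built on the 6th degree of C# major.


C# major scale: C# D# E# F# G# A# B#
Diatonic triad on degree 6 stacks scale notes 6, 1, 3: A# C# E#
A#→C# = 3 semitones; A#→E# = 7 semitones → minor triad
= A# C# E# (minor)


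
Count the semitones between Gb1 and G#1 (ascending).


Reasoning:
Absolute semitone position = octave×12 + chromatic position
Gb1: 1×12 + 6 = 18
G#1: 1×12 + 8 = 20
Difference = 20 - 18 = 2
= 2 semitones


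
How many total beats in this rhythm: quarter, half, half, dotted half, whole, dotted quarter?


Beat values:
  quarter = 1 beat
  half = 2 beats
  half = 2 beats
  dotted half = 3 beats
  whole = 4 beats
  dotted quarter = 1.5 beats
Sum = 1 + 2 + 2 + 3 + 4 + 1.5
= 13.5 beats


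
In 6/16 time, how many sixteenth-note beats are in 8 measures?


Let's work it out.
Time signature 6/16: the bottom number 16 means the sixteenth note gets one count
The top number 6 means 6 sixteenth-note beats per measure
Total = 6 × 8 measures
= 48 sixteenth-note beats


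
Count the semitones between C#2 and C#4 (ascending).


Working:
Absolute semitone position = octave×12 + chromatic position
C#2: 2×12 + 1 = 25
C#4: 4×12 + 1 = 49
Difference = 49 - 25 = 24
= 24 semitones


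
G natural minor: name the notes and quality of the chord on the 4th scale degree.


Reasoning:
G natural minor scale: G A Bb C D Eb F
Diatonic triad on degree 4 stacks scale notes 4, 6, 1: C Eb G
C→Eb = 3 semitones; C→G = 7 semitones → minor triad
= C Eb G (minor)


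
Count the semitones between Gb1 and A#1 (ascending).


Let's work it out.
Absolute semitone position = octave×12 + chromatic position
Gb1: 1×12 + 6 = 18
A#1: 1×12 + 10 = 22
Difference = 22 - 18 = 4
= 4 semitones


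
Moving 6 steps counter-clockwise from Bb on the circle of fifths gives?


Step by step:
Each counter-clockwise step moves down a perfect 5th (= up a perfect 4th)
From Bb: Bb → Eb → Ab → Db → F#/Gb → B → E
= E
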